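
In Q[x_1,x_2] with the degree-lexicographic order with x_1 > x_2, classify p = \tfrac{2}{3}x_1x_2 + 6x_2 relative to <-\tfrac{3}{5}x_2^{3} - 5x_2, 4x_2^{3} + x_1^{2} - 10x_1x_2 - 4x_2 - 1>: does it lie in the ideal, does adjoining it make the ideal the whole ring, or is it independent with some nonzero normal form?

First compute the reduced Gröbner basis of I by Buchberger's algorithm.
f_1 = -\tfrac{3}{5}x_2^{3} - 5x_2, LT = x_2^{3}.
f_2 = 4x_2^{3} + x_1^{2} - 10x_1x_2 - 4x_2 - 1, LT = x_2^{3}.

S(f_1,f_2): lcm = x_2^{3}. S = -\tfrac{1}{4}x_1^{2} + \tfrac{5}{2}x_1x_2 + \tfrac{28}{3}x_2 + \tfrac{1}{4}.
  leading term x_1^{2}: no divisor's leading term divides it; move -\tfrac{1}{4}x_1^{2} to the remainder.
  leading term x_1x_2: no divisor's leading term divides it; move \tfrac{5}{2}x_1x_2 to the remainder.
  leading term x_2: no divisor's leading term divides it; move \tfrac{28}{3}x_2 to the remainder.
  leading term 1: no divisor's leading term divides it; move \tfrac{1}{4} to the remainder.
  remainder -\tfrac{1}{4}x_1^{2} + \tfrac{5}{2}x_1x_2 + \tfrac{28}{3}x_2 + \tfrac{1}{4} ≠ 0; add h_3 = -\tfrac{1}{4}x_1^{2} + \tfrac{5}{2}x_1x_2 + \tfrac{28}{3}x_2 + \tfrac{1}{4} to the basis.

The other S-polynomials (S(f_1,h_3), S(f_2,h_3)) all reduce to 0 modulo the current basis, so we have a Gröbner basis.
Inter-reduce: drop elements whose leading term is divisible by another's, tail-reduce, and make monic.
Reduced Gröbner basis: {x_2^{3} + \tfrac{25}{3}x_2, x_1^{2} - 10x_1x_2 - \tfrac{112}{3}x_2 - 1}.
Label its elements g_1 = x_2^{3} + \tfrac{25}{3}x_2, g_2 = x_1^{2} - 10x_1x_2 - \tfrac{112}{3}x_2 - 1.

Reduce p = \tfrac{2}{3}x_1x_2 + 6x_2 modulo G:
  leading term x_1x_2: no divisor's leading term divides it; move \tfrac{2}{3}x_1x_2 to the remainder.
  leading term x_2: no divisor's leading term divides it; move 6x_2 to the remainder.
  normal form = \tfrac{2}{3}x_1x_2 + 6x_2.
The normal form is nonzero, so p ∉ I. Since p minus its normal form lies in I, I + (p) = I + (r) where r = \tfrac{2}{3}x_1x_2 + 6x_2; decide whether this ideal is the whole ring.
Run Buchberger on G together with r (pairs among the g_i already reduce to 0 since G is a Gröbner basis):
g_1 = x_2^{3} + \tfrac{25}{3}x_2, LT = x_2^{3}.
g_2 = x_1^{2} - 10x_1x_2 - \tfrac{112}{3}x_2 - 1, LT = x_1^{2}.
r = \tfrac{2}{3}x_1x_2 + 6x_2, LT = x_1x_2.

S(g_2,r): lcm = x_1^{2}x_2. S = -10x_1x_2^{2} - 9x_1x_2 - \tfrac{112}{3}x_2^{2} - x_2.
  leading term x_1x_2^{2}: subtract (-15x_2)·r from -10x_1x_2^{2} - 9x_1x_2 - \tfrac{112}{3}x_2^{2} - x_2 → -9x_1x_2 + \tfrac{158}{3}x_2^{2} - x_2
  leading term x_1x_2: subtract (-\tfrac{27}{2})·r from -9x_1x_2 + \tfrac{158}{3}x_2^{2} - x_2 → \tfrac{158}{3}x_2^{2} + 80x_2
  leading term x_2^{2}: no divisor's leading term divides it; move \tfrac{158}{3}x_2^{2} to the remainder.
  leading term x_2: no divisor's leading term divides it; move 80x_2 to the remainder.
  remainder \tfrac{158}{3}x_2^{2} + 80x_2 ≠ 0; add m_4 = \tfrac{158}{3}x_2^{2} + 80x_2 to the basis.

S(g_1,m_4): lcm = x_2^{3}. S = -\tfrac{120}{79}x_2^{2} + \tfrac{25}{3}x_2.
  leading term x_2^{2}: subtract (-\tfrac{180}{6241})·m_4 from -\tfrac{120}{79}x_2^{2} + \tfrac{25}{3}x_2 → \tfrac{199225}{18723}x_2
  leading term x_2: no divisor's leading term divides it; move \tfrac{199225}{18723}x_2 to the remainder.
  remainder \tfrac{199225}{18723}x_2 ≠ 0; add m_5 = \tfrac{199225}{18723}x_2 to the basis.

The other S-polynomials (S(g_1,g_2), S(g_1,r), S(g_2,m_4), S(r,m_4), S(g_1,m_5), S(g_2,m_5), S(r,m_5), S(m_4,m_5)) all reduce to 0 modulo the current basis, so we have a Gröbner basis.
Inter-reduce: drop elements whose leading term is divisible by another's, tail-reduce, and make monic.
Reduced Gröbner basis: {x_1^{2} - 1, x_2}.
The reduced Gröbner basis of I + (p) is {x_1^{2} - 1, x_2} ≠ {1}, a proper ideal, so the enlarged system stays consistent: p is independent of I, with normal form \tfrac{2}{3}x_1x_2 + 6x_2.

The remainder on division by a Gröbner basis is unique — it is the normal form.

\tfrac{2}{3}x_1x_2 + 6x_2 is independent of I; its normal form modulo I is \tfrac{2}{3}x_1x_2 + 6x_2.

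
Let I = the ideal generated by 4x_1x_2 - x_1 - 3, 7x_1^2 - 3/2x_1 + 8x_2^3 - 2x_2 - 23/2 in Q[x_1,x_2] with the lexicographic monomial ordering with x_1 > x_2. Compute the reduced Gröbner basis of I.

Buchberger's algorithm terminates because the ascending chain of leading-term ideals stabilizes.

f_1 = 4x_1x_2 - x_1 - 3, LT = x_1x_2.
f_2 = 7x_1^2 - 3/2x_1 + 8x_2^3 - 2x_2 - 23/2, LT = x_1^2.

S(f_1,f_2): lcm = x_1^2x_2. S = -1/4x_1^2 + 3/14x_1x_2 - 3/4x_1 - 8/7x_2^4 + 2/7x_2^2 + 23/14x_2.
  leading term x_1^2: subtract (-1/28)·f_2 from -1/4x_1^2 + 3/14x_1x_2 - 3/4x_1 - 8/7x_2^4 + 2/7x_2^2 + 23/14x_2 → 3/14x_1x_2 - 45/56x_1 - 8/7x_2^4 + 2/7x_2^3 + 2/7x_2^2 + 11/7x_2 - 23/56
  leading term x_1x_2: subtract (3/56)·f_1 from 3/14x_1x_2 - 45/56x_1 - 8/7x_2^4 + 2/7x_2^3 + 2/7x_2^2 + 11/7x_2 - 23/56 → -3/4x_1 - 8/7x_2^4 + 2/7x_2^3 + 2/7x_2^2 + 11/7x_2 - 1/4
  leading term x_1: no divisor's leading term divides it; move -3/4x_1 to the remainder.
  leading term x_2^4: no divisor's leading term divides it; move -8/7x_2^4 to the remainder.
  leading term x_2^3: no divisor's leading term divides it; move 2/7x_2^3 to the remainder.
  leading term x_2^2: no divisor's leading term divides it; move 2/7x_2^2 to the remainder.
  leading term x_2: no divisor's leading term divides it; move 11/7x_2 to the remainder.
  leading term 1: no divisor's leading term divides it; move -1/4 to the remainder.
  remainder -3/4x_1 - 8/7x_2^4 + 2/7x_2^3 + 2/7x_2^2 + 11/7x_2 - 1/4 ≠ 0; add g_3 = -3/4x_1 - 8/7x_2^4 + 2/7x_2^3 + 2/7x_2^2 + 11/7x_2 - 1/4 to the basis.

S(f_1,g_3): lcm = x_1x_2. S = -1/4x_1 - 32/21x_2^5 + 8/21x_2^4 + 8/21x_2^3 + 44/21x_2^2 - 1/3x_2 - 3/4.
  leading term x_1: subtract (1/3)·g_3 from -1/4x_1 - 32/21x_2^5 + 8/21x_2^4 + 8/21x_2^3 + 44/21x_2^2 - 1/3x_2 - 3/4 → -32/21x_2^5 + 16/21x_2^4 + 2/7x_2^3 + 2x_2^2 - 6/7x_2 - 2/3
  leading term x_2^5: no divisor's leading term divides it; move -32/21x_2^5 to the remainder.
  leading term x_2^4: no divisor's leading term divides it; move 16/21x_2^4 to the remainder.
  leading term x_2^3: no divisor's leading term divides it; move 2/7x_2^3 to the remainder.
  leading term x_2^2: no divisor's leading term divides it; move 2x_2^2 to the remainder.
  leading term x_2: no divisor's leading term divides it; move -6/7x_2 to the remainder.
  leading term 1: no divisor's leading term divides it; move -2/3 to the remainder.
  remainder -32/21x_2^5 + 16/21x_2^4 + 2/7x_2^3 + 2x_2^2 - 6/7x_2 - 2/3 ≠ 0; add g_4 = -32/21x_2^5 + 16/21x_2^4 + 2/7x_2^3 + 2x_2^2 - 6/7x_2 - 2/3 to the basis.

The other S-polynomials (S(f_2,g_3), S(f_1,g_4), S(f_2,g_4), S(g_3,g_4)) all reduce to 0 modulo the current basis, so we have a Gröbner basis.
Inter-reduce: drop elements whose leading term is divisible by another's, tail-reduce, and make monic.

G = {x_1 + 32/21x_2^4 - 8/21x_2^3 - 8/21x_2^2 - 44/21x_2 + 1/3, x_2^5 - 1/2x_2^4 - 3/16x_2^3 - 21/16x_2^2 + 9/16x_2 + 7/16}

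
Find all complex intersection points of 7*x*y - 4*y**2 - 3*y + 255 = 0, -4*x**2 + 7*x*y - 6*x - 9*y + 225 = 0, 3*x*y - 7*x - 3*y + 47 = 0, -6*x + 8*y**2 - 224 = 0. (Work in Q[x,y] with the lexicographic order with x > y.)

Compute a lex Gröbner basis by Buchberger's algorithm.
f_1 = 7*x*y - 4*y**2 - 3*y + 255, LT = x*y.
f_2 = -4*x**2 + 7*x*y - 6*x - 9*y + 225, LT = x**2.
f_3 = 3*x*y - 7*x - 3*y + 47, LT = x*y.
f_4 = -6*x + 8*y**2 - 224, LT = x.

S(f_1,f_2): lcm = x**2*y. S = 33/28*x*y**2 - 27/14*x*y + 255/7*x - 9/4*y**2 + 225/4*y.
  reduce S modulo (f_1, f_2, f_3, f_4):
  remainder 33/49*y**3 + 4481/98*y**2 + 612/49*y - 126395/98 ≠ 0; add h_5 = 33/49*y**3 + 4481/98*y**2 + 612/49*y - 126395/98 to the basis.

S(f_1,f_3): lcm = x*y. S = 7/3*x - 4/7*y**2 + 4/7*y + 436/21.
  reduce S modulo (f_1, f_2, f_3, f_4, h_5):
  remainder 160/63*y**2 + 4/7*y - 4180/63 ≠ 0; add h_6 = 160/63*y**2 + 4/7*y - 4180/63 to the basis.

S(f_1,f_4): lcm = x*y. S = 4/3*y**3 - 4/7*y**2 - 793/21*y + 255/7.
  reduce S modulo (f_1, f_2, f_3, f_4, h_5, h_6):
  remainder -5543/132*y + 27715/132 ≠ 0; add h_7 = -5543/132*y + 27715/132 to the basis.

The other S-polynomials (S(f_2,f_3), S(f_2,f_4), S(f_3,f_4), S(f_1,h_5), S(f_2,h_5), S(f_3,h_5), S(f_4,h_5), S(f_1,h_6), S(f_2,h_6), S(f_3,h_6), S(f_4,h_6), S(h_5,h_6), S(f_1,h_7), S(f_2,h_7), S(f_3,h_7), S(f_4,h_7), S(h_5,h_7), S(h_6,h_7)) all reduce to 0 modulo the current basis, so we have a Gröbner basis.
Inter-reduce: drop elements whose leading term is divisible by another's, tail-reduce, and make monic.
Reduced Gröbner basis: {x + 4, y - 5}.

Since the basis is lex-ordered, y - 5 is univariate in y. Its roots are {5}. Back-substituting each root into the other basis elements fixes the other coordinates.
  y = 5: the earlier basis element becomes x + 4 = 0, giving x = -4 — point (-4, 5).
Zero-dimensionality of the ideal guarantees finitely many solutions over ℂ.

{(-4, 5)}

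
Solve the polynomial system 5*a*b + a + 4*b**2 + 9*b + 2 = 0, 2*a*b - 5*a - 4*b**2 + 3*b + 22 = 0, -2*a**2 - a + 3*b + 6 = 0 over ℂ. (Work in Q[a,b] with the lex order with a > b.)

{(0, -2)}

Compute a lex Gröbner basis by Buchberger's algorithm.
f_1 = 5*a*b + a + 4*b**2 + 9*b + 2, LT = a*b.
f_2 = 2*a*b - 5*a - 4*b**2 + 3*b + 22, LT = a*b.
f_3 = -2*a**2 - a + 3*b + 6, LT = a**2.

S(f_1,f_2): lcm = a*b. S = 27/10*a + 14/5*b**2 + 3/10*b - 53/5.
  reduce S modulo (f_1, f_2, f_3):
  remainder 27/10*a + 14/5*b**2 + 3/10*b - 53/5 ≠ 0; add h_4 = 27/10*a + 14/5*b**2 + 3/10*b - 53/5 to the basis.

S(f_1,f_3): lcm = a**2*b. S = 1/5*a**2 + 4/5*a*b**2 + 13/10*a*b + 2/5*a + 3/2*b**2 + 3*b.
  reduce S modulo (f_1, f_2, f_3, h_4):
  remainder -16/25*b**3 - 139/150*b**2 + 23/25*b + 32/75 ≠ 0; add h_5 = -16/25*b**3 - 139/150*b**2 + 23/25*b + 32/75 to the basis.

S(f_2,f_3): lcm = a**2*b. S = -5/2*a**2 - 2*a*b**2 + a*b + 11*a + 3/2*b**2 + 3*b.
  reduce S modulo (f_1, f_2, f_3, h_4, h_5):
  remainder -43/4*b**2 - 3/2*b + 40 ≠ 0; add h_6 = -43/4*b**2 - 3/2*b + 40 to the basis.

S(f_1,h_4): lcm = a*b. S = 1/5*a - 28/27*b**3 + 31/45*b**2 + 773/135*b + 2/5.
  reduce S modulo (f_1, f_2, f_3, h_4, h_5, h_6):
  remainder 4570/1161*b + 9140/1161 ≠ 0; add h_7 = 4570/1161*b + 9140/1161 to the basis.

The other S-polynomials (S(f_2,h_4), S(f_3,h_4), S(f_1,h_5), S(f_2,h_5), S(f_3,h_5), S(h_4,h_5), S(f_1,h_6), S(f_2,h_6), S(f_3,h_6), S(h_4,h_6), S(h_5,h_6), S(f_1,h_7), S(f_2,h_7), S(f_3,h_7), S(h_4,h_7), S(h_5,h_7), S(h_6,h_7)) all reduce to 0 modulo the current basis, so we have a Gröbner basis.
Inter-reduce: drop elements whose leading term is divisible by another's, tail-reduce, and make monic.
Reduced Gröbner basis: {a, b + 2}.

Elimination: the polynomial b + 2 lies in the elimination ideal for b, so b ∈ {-2}. For each such b, the remaining basis elements (now univariate) give the rest of the solution.
  b = -2: the earlier basis element becomes a = 0, giving a = 0 — point (0, -2).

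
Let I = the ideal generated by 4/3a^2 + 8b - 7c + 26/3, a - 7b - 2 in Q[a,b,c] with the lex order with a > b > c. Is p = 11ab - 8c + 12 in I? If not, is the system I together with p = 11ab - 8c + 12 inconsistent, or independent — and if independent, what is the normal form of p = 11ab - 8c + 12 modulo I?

11ab - 8c + 12 is independent of I; its normal form modulo I is -220/7b + 1/4c - 9/2.

First compute the reduced Gröbner basis of I by Buchberger's algorithm.
f_1 = 4/3a^2 + 8b - 7c + 26/3, LT = a^2.
f_2 = a - 7b - 2, LT = a.

S(f_1,f_2): lcm = a^2. S = 7ab + 2a + 6b - 21/4c + 13/2.
  leading term ab: subtract (7b)·f_2 from 7ab + 2a + 6b - 21/4c + 13/2 → 2a + 49b^2 + 20b - 21/4c + 13/2
  leading term a: subtract (2)·f_2 from 2a + 49b^2 + 20b - 21/4c + 13/2 → 49b^2 + 34b - 21/4c + 21/2
  leading term b^2: no divisor's leading term divides it; move 49b^2 to the remainder.
  leading term b: no divisor's leading term divides it; move 34b to the remainder.
  leading term c: no divisor's leading term divides it; move -21/4c to the remainder.
  leading term 1: no divisor's leading term divides it; move 21/2 to the remainder.
  remainder 49b^2 + 34b - 21/4c + 21/2 ≠ 0; add h_3 = 49b^2 + 34b - 21/4c + 21/2 to the basis.

S(f_1,h_3): leading monomials are coprime, so the S-polynomial reduces to 0 (Buchberger's first criterion).
S(f_2,h_3): leading monomials are coprime, so the S-polynomial reduces to 0 (Buchberger's first criterion).
Every S-polynomial of the final basis reduces to 0, so we have a Gröbner basis.
Inter-reduce: drop elements whose leading term is divisible by another's, tail-reduce, and make monic.
Reduced Gröbner basis: {a - 7b - 2, b^2 + 34/49b - 3/28c + 3/14}.
Label its elements g_1 = a - 7b - 2, g_2 = b^2 + 34/49b - 3/28c + 3/14.

Reduce p = 11ab - 8c + 12 modulo G:
  leading term ab: subtract (11b)·g_1 from 11ab - 8c + 12 → 77b^2 + 22b - 8c + 12
  leading term b^2: subtract (77)·g_2 from 77b^2 + 22b - 8c + 12 → -220/7b + 1/4c - 9/2
  leading term b: no divisor's leading term divides it; move -220/7b to the remainder.
  leading term c: no divisor's leading term divides it; move 1/4c to the remainder.
  leading term 1: no divisor's leading term divides it; move -9/2 to the remainder.
  normal form = -220/7b + 1/4c - 9/2.
The normal form is nonzero, so p ∉ I. Since p minus its normal form lies in I, I + (p) = I + (r) where r = -220/7b + 1/4c - 9/2; decide whether this ideal is the whole ring.
Run Buchberger on G together with r (pairs among the g_i already reduce to 0 since G is a Gröbner basis):
g_1 = a - 7b - 2, LT = a.
g_2 = b^2 + 34/49b - 3/28c + 3/14, LT = b^2.
r = -220/7b + 1/4c - 9/2, LT = b.

S(g_1,g_2): leading monomials are coprime, so the S-polynomial reduces to 0 (Buchberger's first criterion).
S(g_1,r): leading monomials are coprime, so the S-polynomial reduces to 0 (Buchberger's first criterion).
S(g_2,r): lcm = b^2. S = 7/880bc + 11873/21560b - 3/28c + 3/14.
  leading term bc: subtract (-49/193600c)·r from 7/880bc + 11873/21560b - 3/28c + 3/14 → 11873/21560b + 49/774400c^2 - 293487/2710400c + 3/14
  leading term b: subtract (-11873/677600)·r from 11873/21560b + 49/774400c^2 - 293487/2710400c + 3/14 → 49/774400c^2 - 140807/1355200c + 183543/1355200
  leading term c^2: no divisor's leading term divides it; move 49/774400c^2 to the remainder.
  leading term c: no divisor's leading term divides it; move -140807/1355200c to the remainder.
  leading term 1: no divisor's leading term divides it; move 183543/1355200 to the remainder.
  remainder 49/774400c^2 - 140807/1355200c + 183543/1355200 ≠ 0; add m_4 = 49/774400c^2 - 140807/1355200c + 183543/1355200 to the basis.

S(g_1,m_4): leading monomials are coprime, so the S-polynomial reduces to 0 (Buchberger's first criterion).
S(g_2,m_4): leading monomials are coprime, so the S-polynomial reduces to 0 (Buchberger's first criterion).
S(r,m_4): leading monomials are coprime, so the S-polynomial reduces to 0 (Buchberger's first criterion).
Every S-polynomial of the final basis reduces to 0, so we have a Gröbner basis.
Inter-reduce: drop elements whose leading term is divisible by another's, tail-reduce, and make monic.
Reduced Gröbner basis: {a - 49/880c - 439/440, b - 7/880c + 63/440, c^2 - 563228/343c + 734172/343}.
The reduced Gröbner basis of I + (p) is {a - 49/880c - 439/440, b - 7/880c + 63/440, c^2 - 563228/343c + 734172/343} ≠ {1}, a proper ideal, so the enlarged system stays consistent: p is independent of I, with normal form -220/7b + 1/4c - 9/2.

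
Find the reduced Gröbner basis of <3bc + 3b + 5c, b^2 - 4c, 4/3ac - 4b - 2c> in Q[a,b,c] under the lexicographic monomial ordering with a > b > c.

G = {ac - 36/5c^2 - 37/10c, b - 12/5c^2 - 11/15c, c^3 + 47/36c^2 + c}

The reduced Gröbner basis is the canonical form of the ideal for this ordering.

f_1 = 3bc + 3b + 5c, LT = bc.
f_2 = b^2 - 4c, LT = b^2.
f_3 = 4/3ac - 4b - 2c, LT = ac.

S(f_1,f_2): lcm = b^2c. S = b^2 + 5/3bc + 4c^2.
  reduce S modulo (f_1, f_2, f_3):
  remainder -5/3b + 4c^2 + 11/9c ≠ 0; add g_4 = -5/3b + 4c^2 + 11/9c to the basis.

S(f_1,g_4): lcm = bc. S = b + 12/5c^3 + 11/15c^2 + 5/3c.
  reduce S modulo (f_1, f_2, f_3, g_4):
  remainder 12/5c^3 + 47/15c^2 + 12/5c ≠ 0; add g_5 = 12/5c^3 + 47/15c^2 + 12/5c to the basis.

The other S-polynomials (S(f_1,f_3), S(f_2,f_3), S(f_2,g_4), S(f_3,g_4), S(f_1,g_5), S(f_2,g_5), S(f_3,g_5), S(g_4,g_5)) all reduce to 0 modulo the current basis, so we have a Gröbner basis.
Inter-reduce: drop elements whose leading term is divisible by another's, tail-reduce, and make monic.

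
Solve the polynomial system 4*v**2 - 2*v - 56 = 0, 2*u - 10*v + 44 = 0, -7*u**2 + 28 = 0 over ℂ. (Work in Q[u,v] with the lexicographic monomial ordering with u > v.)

Compute a lex Gröbner basis by Buchberger's algorithm.
f_1 = 4*v**2 - 2*v - 56, LT = v**2.
f_2 = 2*u - 10*v + 44, LT = u.
f_3 = -7*u**2 + 28, LT = u**2.

S(f_2,f_3): lcm = u**2. S = -5*u*v + 22*u + 4.
  leading term u*v: subtract (-5/2*v)·f_2 from -5*u*v + 22*u + 4 → 22*u - 25*v**2 + 110*v + 4
  leading term u: subtract (11)·f_2 from 22*u - 25*v**2 + 110*v + 4 → -25*v**2 + 220*v - 480
  leading term v**2: subtract (-25/4)·f_1 from -25*v**2 + 220*v - 480 → 415/2*v - 830
  leading term v: no divisor's leading term divides it; move 415/2*v to the remainder.
  leading term 1: no divisor's leading term divides it; move -830 to the remainder.
  remainder 415/2*v - 830 ≠ 0; add h_4 = 415/2*v - 830 to the basis.

The other S-polynomials (S(f_1,f_2), S(f_1,f_3), S(f_1,h_4), S(f_2,h_4), S(f_3,h_4)) all reduce to 0 modulo the current basis, so we have a Gröbner basis.
Inter-reduce: drop elements whose leading term is divisible by another's, tail-reduce, and make monic.
Reduced Gröbner basis: {u + 2, v - 4}.

Elimination: the polynomial v - 4 lies in the elimination ideal for v, so v ∈ {4}. For each such v, the remaining basis elements (now univariate) give the rest of the solution.
  v = 4: the earlier basis element becomes u + 2 = 0, giving u = -2 — point (-2, 4).
Substituting each solution back into the original system confirms all equations vanish.

{(-2, 4)}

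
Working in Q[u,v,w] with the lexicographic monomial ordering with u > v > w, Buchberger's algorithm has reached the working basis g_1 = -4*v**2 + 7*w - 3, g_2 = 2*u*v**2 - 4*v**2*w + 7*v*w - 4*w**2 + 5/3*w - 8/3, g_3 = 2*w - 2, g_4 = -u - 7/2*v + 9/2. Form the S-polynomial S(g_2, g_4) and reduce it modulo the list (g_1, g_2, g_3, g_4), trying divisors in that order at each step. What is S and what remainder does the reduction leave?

lcm(LM(g_2), LM(g_4)) = u*v**2.
S = (lcm/LT(g_2))·g_2 − (lcm/LT(g_4))·g_4 = -7/2*v**3 - 2*v**2*w + 9/2*v**2 + 7/2*v*w - 2*w**2 + 5/6*w - 4/3.
Reduce S modulo (g_1, g_2, g_3, g_4) in that order:
  leading term v**3: subtract (7/8*v)·g_1 from -7/2*v**3 - 2*v**2*w + 9/2*v**2 + 7/2*v*w - 2*w**2 + 5/6*w - 4/3 → -2*v**2*w + 9/2*v**2 - 21/8*v*w + 21/8*v - 2*w**2 + 5/6*w - 4/3
  leading term v**2*w: subtract (1/2*w)·g_1 from -2*v**2*w + 9/2*v**2 - 21/8*v*w + 21/8*v - 2*w**2 + 5/6*w - 4/3 → 9/2*v**2 - 21/8*v*w + 21/8*v - 11/2*w**2 + 7/3*w - 4/3
  leading term v**2: subtract (-9/8)·g_1 from 9/2*v**2 - 21/8*v*w + 21/8*v - 11/2*w**2 + 7/3*w - 4/3 → -21/8*v*w + 21/8*v - 11/2*w**2 + 245/24*w - 113/24
  leading term v*w: subtract (-21/16*v)·g_3 from -21/8*v*w + 21/8*v - 11/2*w**2 + 245/24*w - 113/24 → -11/2*w**2 + 245/24*w - 113/24
  leading term w**2: subtract (-11/4*w)·g_3 from -11/2*w**2 + 245/24*w - 113/24 → 113/24*w - 113/24
  leading term w: subtract (113/48)·g_3 from 113/24*w - 113/24 → 0
The remainder is 0, so this S-polynomial contributes no new basis element.

S(g_2, g_4) = -7/2*v**3 - 2*v**2*w + 9/2*v**2 + 7/2*v*w - 2*w**2 + 5/6*w - 4/3; remainder on division = 0.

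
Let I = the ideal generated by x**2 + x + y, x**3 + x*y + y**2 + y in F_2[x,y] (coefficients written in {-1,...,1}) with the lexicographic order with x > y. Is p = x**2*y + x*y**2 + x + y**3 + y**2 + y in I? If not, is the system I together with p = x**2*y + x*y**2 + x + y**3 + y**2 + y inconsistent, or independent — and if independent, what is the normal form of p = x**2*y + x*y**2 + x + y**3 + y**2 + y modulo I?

First compute the reduced Gröbner basis of I by Buchberger's algorithm.
f_1 = x**2 + x + y, LT = x**2.
f_2 = x**3 + x*y + y**2 + y, LT = x**3.

S(f_1,f_2): lcm = x**3. S = x**2 + y**2 + y.
  leading term x**2: subtract (1)·f_1 from x**2 + y**2 + y → x + y**2
  leading term x: no divisor's leading term divides it; move x to the remainder.
  leading term y**2: no divisor's leading term divides it; move y**2 to the remainder.
  remainder x + y**2 ≠ 0; add h_3 = x + y**2 to the basis.

S(f_1,h_3): lcm = x**2. S = x*y**2 + x + y.
  leading term x*y**2: subtract (y**2)·h_3 from x*y**2 + x + y → x + y**4 + y
  leading term x: subtract (1)·h_3 from x + y**4 + y → y**4 + y**2 + y
  leading term y**4: no divisor's leading term divides it; move y**4 to the remainder.
  leading term y**2: no divisor's leading term divides it; move y**2 to the remainder.
  leading term y: no divisor's leading term divides it; move y to the remainder.
  remainder y**4 + y**2 + y ≠ 0; add h_4 = y**4 + y**2 + y to the basis.

The other S-polynomials (S(f_2,h_3), S(f_1,h_4), S(f_2,h_4), S(h_3,h_4)) all reduce to 0 modulo the current basis, so we have a Gröbner basis.
Inter-reduce: drop elements whose leading term is divisible by another's, tail-reduce, and make monic.
Reduced Gröbner basis: {x + y**2, y**4 + y**2 + y}.
Label its elements g_1 = x + y**2, g_2 = y**4 + y**2 + y.

Reduce p = x**2*y + x*y**2 + x + y**3 + y**2 + y modulo G:
  leading term x**2*y: subtract (x*y)·g_1 from x**2*y + x*y**2 + x + y**3 + y**2 + y → x*y**3 + x*y**2 + x + y**3 + y**2 + y
  leading term x*y**3: subtract (y**3)·g_1 from x*y**3 + x*y**2 + x + y**3 + y**2 + y → x*y**2 + x + y**5 + y**3 + y**2 + y
  leading term x*y**2: subtract (y**2)·g_1 from x*y**2 + x + y**5 + y**3 + y**2 + y → x + y**5 + y**4 + y**3 + y**2 + y
  leading term x: subtract (1)·g_1 from x + y**5 + y**4 + y**3 + y**2 + y → y**5 + y**4 + y**3 + y
  leading term y**5: subtract (y)·g_2 from y**5 + y**4 + y**3 + y → y**4 + y**2 + y
  leading term y**4: subtract (1)·g_2 from y**4 + y**2 + y → 0
  normal form = 0.
Since the normal form is 0, p ∈ I.

The remainder on division by a Gröbner basis is unique — it is the normal form.

x**2*y + x*y**2 + x + y**3 + y**2 + y lies in I (it reduces to 0).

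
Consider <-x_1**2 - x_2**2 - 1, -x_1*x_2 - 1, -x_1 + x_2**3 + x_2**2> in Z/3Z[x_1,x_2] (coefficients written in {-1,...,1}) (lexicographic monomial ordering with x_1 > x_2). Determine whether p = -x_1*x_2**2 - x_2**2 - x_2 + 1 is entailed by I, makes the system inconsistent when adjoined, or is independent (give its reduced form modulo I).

First compute the reduced Gröbner basis of I by Buchberger's algorithm.
f_1 = -x_1**2 - x_2**2 - 1, LT = x_1**2.
f_2 = -x_1*x_2 - 1, LT = x_1*x_2.
f_3 = -x_1 + x_2**3 + x_2**2, LT = x_1.

S(f_1,f_2): lcm = x_1**2*x_2. S = -x_1 + x_2**3 + x_2.
  leading term x_1: subtract (1)·f_3 from -x_1 + x_2**3 + x_2 → -x_2**2 + x_2
  leading term x_2**2: no divisor's leading term divides it; move -x_2**2 to the remainder.
  leading term x_2: no divisor's leading term divides it; move x_2 to the remainder.
  remainder -x_2**2 + x_2 ≠ 0; add h_4 = -x_2**2 + x_2 to the basis.

S(f_1,f_3): lcm = x_1**2. S = x_1*x_2**3 + x_1*x_2**2 + x_2**2 + 1.
  leading term x_1*x_2**3: subtract (-x_2**2)·f_2 from x_1*x_2**3 + x_1*x_2**2 + x_2**2 + 1 → x_1*x_2**2 + 1
  leading term x_1*x_2**2: subtract (-x_2)·f_2 from x_1*x_2**2 + 1 → -x_2 + 1
  leading term x_2: no divisor's leading term divides it; move -x_2 to the remainder.
  leading term 1: no divisor's leading term divides it; move 1 to the remainder.
  remainder -x_2 + 1 ≠ 0; add h_5 = -x_2 + 1 to the basis.

The other S-polynomials (S(f_2,f_3), S(f_1,h_4), S(f_2,h_4), S(f_3,h_4), S(f_1,h_5), S(f_2,h_5), S(f_3,h_5), S(h_4,h_5)) all reduce to 0 modulo the current basis, so we have a Gröbner basis.
Inter-reduce: drop elements whose leading term is divisible by another's, tail-reduce, and make monic.
Reduced Gröbner basis: {x_1 + 1, x_2 - 1}.
Label its elements g_1 = x_1 + 1, g_2 = x_2 - 1.

Reduce p = -x_1*x_2**2 - x_2**2 - x_2 + 1 modulo G:
  leading term x_1*x_2**2: subtract (-x_2**2)·g_1 from -x_1*x_2**2 - x_2**2 - x_2 + 1 → -x_2 + 1
  leading term x_2: subtract (-1)·g_2 from -x_2 + 1 → 0
  normal form = 0.
Since the normal form is 0, p ∈ I.

-x_1*x_2**2 - x_2**2 - x_2 + 1 lies in I (it reduces to 0).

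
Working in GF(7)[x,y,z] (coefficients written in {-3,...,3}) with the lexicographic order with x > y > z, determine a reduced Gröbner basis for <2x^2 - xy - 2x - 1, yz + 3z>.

G = {x^2 + 3xy - x + 3, yz + 3z}

f_1 = 2x^2 - xy - 2x - 1, LT = x^2.
f_2 = yz + 3z, LT = yz.

The S-polynomials (S(f_1,f_2)) all reduce to 0 modulo the current basis, so we have a Gröbner basis.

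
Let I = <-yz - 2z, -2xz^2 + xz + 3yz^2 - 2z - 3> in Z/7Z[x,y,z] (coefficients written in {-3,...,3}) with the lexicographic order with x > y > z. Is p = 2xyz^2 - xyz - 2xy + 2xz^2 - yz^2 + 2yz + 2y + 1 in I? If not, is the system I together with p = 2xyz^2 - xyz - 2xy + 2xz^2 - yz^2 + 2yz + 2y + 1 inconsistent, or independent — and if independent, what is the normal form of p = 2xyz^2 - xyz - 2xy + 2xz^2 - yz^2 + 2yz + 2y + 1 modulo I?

2xyz^2 - xyz - 2xy + 2xz^2 - yz^2 + 2yz + 2y + 1 is independent of I; its normal form modulo I is xz - 3x + z^2 - 2z.

First compute the reduced Gröbner basis of I by Buchberger's algorithm.
f_1 = -yz - 2z, LT = yz.
f_2 = -2xz^2 + xz + 3yz^2 - 2z - 3, LT = xz^2.

S(f_1,f_2): lcm = xyz^2. S = -3xyz + 2xz^2 - 2y^2z^2 - yz + 2y.
  leading term xyz: subtract (3x)·f_1 from -3xyz + 2xz^2 - 2y^2z^2 - yz + 2y → 2xz^2 - xz - 2y^2z^2 - yz + 2y
  leading term xz^2: subtract (-1)·f_2 from 2xz^2 - xz - 2y^2z^2 - yz + 2y → -2y^2z^2 + 3yz^2 - yz + 2y - 2z - 3
  leading term y^2z^2: subtract (2yz)·f_1 from -2y^2z^2 + 3yz^2 - yz + 2y - 2z - 3 → -yz + 2y - 2z - 3
  leading term yz: subtract (1)·f_1 from -yz + 2y - 2z - 3 → 2y - 3
  leading term y: no divisor's leading term divides it; move 2y to the remainder.
  leading term 1: no divisor's leading term divides it; move -3 to the remainder.
  remainder 2y - 3 ≠ 0; add h_3 = 2y - 3 to the basis.

The other S-polynomials (S(f_1,h_3), S(f_2,h_3)) all reduce to 0 modulo the current basis, so we have a Gröbner basis.
Inter-reduce: drop elements whose leading term is divisible by another's, tail-reduce, and make monic.
Reduced Gröbner basis: {xz^2 + 3xz + 3z^2 + z - 2, y + 2}.
Label its elements g_1 = xz^2 + 3xz + 3z^2 + z - 2, g_2 = y + 2.

Reduce p = 2xyz^2 - xyz - 2xy + 2xz^2 - yz^2 + 2yz + 2y + 1 modulo G:
  leading term xyz^2: subtract (2y)·g_1 from 2xyz^2 - xyz - 2xy + 2xz^2 - yz^2 + 2yz + 2y + 1 → -2xy + 2xz^2 - y + 1
  leading term xy: subtract (-2x)·g_2 from -2xy + 2xz^2 - y + 1 → 2xz^2 - 3x - y + 1
  leading term xz^2: subtract (2)·g_1 from 2xz^2 - 3x - y + 1 → xz - 3x - y + z^2 - 2z - 2
  leading term xz: no divisor's leading term divides it; move xz to the remainder.
  leading term x: no divisor's leading term divides it; move -3x to the remainder.
  leading term y: subtract (-1)·g_2 from -y + z^2 - 2z - 2 → z^2 - 2z
  leading term z^2: no divisor's leading term divides it; move z^2 to the remainder.
  leading term z: no divisor's leading term divides it; move -2z to the remainder.
  normal form = xz - 3x + z^2 - 2z.
The normal form is nonzero, so p ∉ I. Since p minus its normal form lies in I, I + (p) = I + (r) where r = xz - 3x + z^2 - 2z; decide whether this ideal is the whole ring.
Run Buchberger on G together with r (pairs among the g_i already reduce to 0 since G is a Gröbner basis):
g_1 = xz^2 + 3xz + 3z^2 + z - 2, LT = xz^2.
g_2 = y + 2, LT = y.
r = xz - 3x + z^2 - 2z, LT = xz.

S(g_1,r): lcm = xz^2. S = -xz - z^3 - 2z^2 + z - 2.
  leading term xz: subtract (-1)·r from -xz - z^3 - 2z^2 + z - 2 → -3x - z^3 - z^2 - z - 2
  leading term x: no divisor's leading term divides it; move -3x to the remainder.
  leading term z^3: no divisor's leading term divides it; move -z^3 to the remainder.
  leading term z^2: no divisor's leading term divides it; move -z^2 to the remainder.
  leading term z: no divisor's leading term divides it; move -z to the remainder.
  leading term 1: no divisor's leading term divides it; move -2 to the remainder.
  remainder -3x - z^3 - z^2 - z - 2 ≠ 0; add m_4 = -3x - z^3 - z^2 - z - 2 to the basis.

S(g_1,m_4): lcm = xz^2. S = 3xz + 2z^5 + 2z^4 + 2z^3 + z - 2.
  leading term xz: subtract (3)·r from 3xz + 2z^5 + 2z^4 + 2z^3 + z - 2 → 2x + 2z^5 + 2z^4 + 2z^3 - 3z^2 - 2
  leading term x: subtract (-3)·m_4 from 2x + 2z^5 + 2z^4 + 2z^3 - 3z^2 - 2 → 2z^5 + 2z^4 - z^3 + z^2 - 3z - 1
  leading term z^5: no divisor's leading term divides it; move 2z^5 to the remainder.
  leading term z^4: no divisor's leading term divides it; move 2z^4 to the remainder.
  leading term z^3: no divisor's leading term divides it; move -z^3 to the remainder.
  leading term z^2: no divisor's leading term divides it; move z^2 to the remainder.
  leading term z: no divisor's leading term divides it; move -3z to the remainder.
  leading term 1: no divisor's leading term divides it; move -1 to the remainder.
  remainder 2z^5 + 2z^4 - z^3 + z^2 - 3z - 1 ≠ 0; add m_5 = 2z^5 + 2z^4 - z^3 + z^2 - 3z - 1 to the basis.

S(r,m_4): lcm = xz. S = -3x + 2z^4 + 2z^3 + 3z^2 + 2z.
  leading term x: subtract (1)·m_4 from -3x + 2z^4 + 2z^3 + 3z^2 + 2z → 2z^4 + 3z^3 - 3z^2 + 3z + 2
  leading term z^4: no divisor's leading term divides it; move 2z^4 to the remainder.
  leading term z^3: no divisor's leading term divides it; move 3z^3 to the remainder.
  leading term z^2: no divisor's leading term divides it; move -3z^2 to the remainder.
  leading term z: no divisor's leading term divides it; move 3z to the remainder.
  leading term 1: no divisor's leading term divides it; move 2 to the remainder.
  remainder 2z^4 + 3z^3 - 3z^2 + 3z + 2 ≠ 0; add m_6 = 2z^4 + 3z^3 - 3z^2 + 3z + 2 to the basis.

The other S-polynomials (S(g_1,g_2), S(g_2,r), S(g_2,m_4), S(g_1,m_5), S(g_2,m_5), S(r,m_5), S(m_4,m_5), S(g_1,m_6), S(g_2,m_6), S(r,m_6), S(m_4,m_6), S(m_5,m_6)) all reduce to 0 modulo the current basis, so we have a Gröbner basis.
Inter-reduce: drop elements whose leading term is divisible by another's, tail-reduce, and make monic.
Reduced Gröbner basis: {x - 2z^3 - 2z^2 - 2z + 3, y + 2, z^4 - 2z^3 + 2z^2 - 2z + 1}.
The reduced Gröbner basis of I + (p) is {x - 2z^3 - 2z^2 - 2z + 3, y + 2, z^4 - 2z^3 + 2z^2 - 2z + 1} ≠ {1}, a proper ideal, so the enlarged system stays consistent: p is independent of I, with normal form xz - 3x + z^2 - 2z.

The remainder on division by a Gröbner basis is unique — it is the normal form.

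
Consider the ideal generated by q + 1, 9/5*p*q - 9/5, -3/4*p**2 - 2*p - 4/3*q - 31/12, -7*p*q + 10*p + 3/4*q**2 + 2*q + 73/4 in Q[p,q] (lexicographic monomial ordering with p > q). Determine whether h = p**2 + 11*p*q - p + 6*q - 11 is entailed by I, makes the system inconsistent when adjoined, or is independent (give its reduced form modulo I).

First compute the reduced Gröbner basis of I by Buchberger's algorithm.
f_1 = q + 1, LT = q.
f_2 = 9/5*p*q - 9/5, LT = p*q.
f_3 = -3/4*p**2 - 2*p - 4/3*q - 31/12, LT = p**2.
f_4 = -7*p*q + 10*p + 3/4*q**2 + 2*q + 73/4, LT = p*q.

S(f_1,f_2): lcm = p*q. S = p + 1.
  reduce S modulo (f_1, f_2, f_3, f_4):
  remainder p + 1 ≠ 0; add k_5 = p + 1 to the basis.

The other S-polynomials (S(f_1,f_3), S(f_1,f_4), S(f_2,f_3), S(f_2,f_4), S(f_3,f_4), S(f_1,k_5), S(f_2,k_5), S(f_3,k_5), S(f_4,k_5)) all reduce to 0 modulo the current basis, so we have a Gröbner basis.
Inter-reduce: drop elements whose leading term is divisible by another's, tail-reduce, and make monic.
Reduced Gröbner basis: {p + 1, q + 1}.
Label its elements g_1 = p + 1, g_2 = q + 1.

Reduce h = p**2 + 11*p*q - p + 6*q - 11 modulo G:
  leading term p**2: subtract (p)·g_1 from p**2 + 11*p*q - p + 6*q - 11 → 11*p*q - 2*p + 6*q - 11
  leading term p*q: subtract (11*q)·g_1 from 11*p*q - 2*p + 6*q - 11 → -2*p - 5*q - 11
  leading term p: subtract (-2)·g_1 from -2*p - 5*q - 11 → -5*q - 9
  leading term q: subtract (-5)·g_2 from -5*q - 9 → -4
  leading term 1: no divisor's leading term divides it; move -4 to the remainder.
  normal form = -4.
The normal form is nonzero, so h ∉ I. Since h minus its normal form lies in I, I + (h) = I + (r) where r = -4; decide whether this ideal is the whole ring.
Here r = -4 is a nonzero constant, hence a unit: 1 ∈ I + (h), the Gröbner basis of I + (h) is {1}, and the enlarged system has no common solution — adjoining h is inconsistent.

The remainder on division by a Gröbner basis is unique — it is the normal form.

Adjoining p**2 + 11*p*q - p + 6*q - 11 makes the ideal the whole ring: the system is inconsistent.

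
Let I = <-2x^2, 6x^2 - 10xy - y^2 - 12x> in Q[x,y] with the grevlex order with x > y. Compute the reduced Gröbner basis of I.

G = {y^3 - 6/5y^2 - 72/5x, x^2, xy + 1/10y^2 + 6/5x}

f_1 = -2x^2, LT = x^2.
f_2 = 6x^2 - 10xy - y^2 - 12x, LT = x^2.

S(f_1,f_2): lcm = x^2. S = 5/3xy + 1/6y^2 + 2x.
  reduce S modulo (f_1, f_2):
  remainder 5/3xy + 1/6y^2 + 2x ≠ 0; add g_3 = 5/3xy + 1/6y^2 + 2x to the basis.

S(f_1,g_3): lcm = x^2y. S = -1/10xy^2 - 6/5x^2.
  reduce S modulo (f_1, f_2, g_3):
  remainder 1/100y^3 - 3/250y^2 - 18/125x ≠ 0; add g_4 = 1/100y^3 - 3/250y^2 - 18/125x to the basis.

The other S-polynomials (S(f_2,g_3), S(f_1,g_4), S(f_2,g_4), S(g_3,g_4)) all reduce to 0 modulo the current basis, so we have a Gröbner basis.
Inter-reduce: drop elements whose leading term is divisible by another's, tail-reduce, and make monic.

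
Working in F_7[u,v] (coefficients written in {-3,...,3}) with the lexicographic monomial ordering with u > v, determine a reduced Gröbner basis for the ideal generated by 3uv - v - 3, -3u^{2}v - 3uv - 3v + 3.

G = {u + 3v - 2, v^{2} + v - 2}

f_1 = 3uv - v - 3, LT = uv.
f_2 = -3u^{2}v - 3uv - 3v + 3, LT = u^{2}v.

S(f_1,f_2): lcm = u^{2}v. S = uv - u - v + 1.
  leading term uv: subtract (-2)·f_1 from uv - u - v + 1 → -u - 3v + 2
  leading term u: no divisor's leading term divides it; move -u to the remainder.
  leading term v: no divisor's leading term divides it; move -3v to the remainder.
  leading term 1: no divisor's leading term divides it; move 2 to the remainder.
  remainder -u - 3v + 2 ≠ 0; add g_3 = -u - 3v + 2 to the basis.

S(f_1,g_3): lcm = uv. S = -3v^{2} - 3v - 1.
  leading term v^{2}: no divisor's leading term divides it; move -3v^{2} to the remainder.
  leading term v: no divisor's leading term divides it; move -3v to the remainder.
  leading term 1: no divisor's leading term divides it; move -1 to the remainder.
  remainder -3v^{2} - 3v - 1 ≠ 0; add g_4 = -3v^{2} - 3v - 1 to the basis.

The other S-polynomials (S(f_2,g_3), S(f_1,g_4), S(f_2,g_4), S(g_3,g_4)) all reduce to 0 modulo the current basis, so we have a Gröbner basis.
Inter-reduce: drop elements whose leading term is divisible by another's, tail-reduce, and make monic.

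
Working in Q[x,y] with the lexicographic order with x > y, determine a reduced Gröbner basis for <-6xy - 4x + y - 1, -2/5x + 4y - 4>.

G = {x - 10y + 10, y^2 - 7/20y - 13/20}

f_1 = -6xy - 4x + y - 1, LT = xy.
f_2 = -2/5x + 4y - 4, LT = x.

S(f_1,f_2): lcm = xy. S = 2/3x + 10y^2 - 61/6y + 1/6.
  leading term x: subtract (-5/3)·f_2 from 2/3x + 10y^2 - 61/6y + 1/6 → 10y^2 - 7/2y - 13/2
  leading term y^2: no divisor's leading term divides it; move 10y^2 to the remainder.
  leading term y: no divisor's leading term divides it; move -7/2y to the remainder.
  leading term 1: no divisor's leading term divides it; move -13/2 to the remainder.
  remainder 10y^2 - 7/2y - 13/2 ≠ 0; add g_3 = 10y^2 - 7/2y - 13/2 to the basis.

The other S-polynomials (S(f_1,g_3), S(f_2,g_3)) all reduce to 0 modulo the current basis, so we have a Gröbner basis.
Inter-reduce: drop elements whose leading term is divisible by another's, tail-reduce, and make monic.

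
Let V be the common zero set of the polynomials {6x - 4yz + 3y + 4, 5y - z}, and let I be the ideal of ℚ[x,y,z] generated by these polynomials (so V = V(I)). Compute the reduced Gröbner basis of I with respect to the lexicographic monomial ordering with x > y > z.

This is the nonlinear analogue of row-reducing a linear system.

f_1 = 6x - 4yz + 3y + 4, LT = x.
f_2 = 5y - z, LT = y.

The S-polynomials (S(f_1,f_2)) all reduce to 0 modulo the current basis, so we have a Gröbner basis.

G = {x - 2/15z² + 1/10z + ⅔, y - ⅕z}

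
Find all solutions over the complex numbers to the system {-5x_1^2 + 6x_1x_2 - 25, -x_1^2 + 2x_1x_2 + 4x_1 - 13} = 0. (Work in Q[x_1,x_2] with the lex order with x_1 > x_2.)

Compute a lex Gröbner basis by Buchberger's algorithm.
f_1 = -5x_1^2 + 6x_1x_2 - 25, LT = x_1^2.
f_2 = -x_1^2 + 2x_1x_2 + 4x_1 - 13, LT = x_1^2.

S(f_1,f_2): lcm = x_1^2. S = 4/5x_1x_2 + 4x_1 - 8.
  reduce S modulo (f_1, f_2):
  remainder 4/5x_1x_2 + 4x_1 - 8 ≠ 0; add h_3 = 4/5x_1x_2 + 4x_1 - 8 to the basis.

S(f_1,h_3): lcm = x_1^2x_2. S = -5x_1^2 - 6/5x_1x_2^2 + 10x_1 + 5x_2.
  reduce S modulo (f_1, f_2, h_3):
  remainder 10x_1 - 7x_2 + 25 ≠ 0; add h_4 = 10x_1 - 7x_2 + 25 to the basis.

S(h_3,h_4): lcm = x_1x_2. S = 5x_1 + 7/10x_2^2 - 5/2x_2 - 10.
  reduce S modulo (f_1, f_2, h_3, h_4):
  remainder 7/10x_2^2 + x_2 - 45/2 ≠ 0; add h_5 = 7/10x_2^2 + x_2 - 45/2 to the basis.

The other S-polynomials (S(f_2,h_3), S(f_1,h_4), S(f_2,h_4), S(f_1,h_5), S(f_2,h_5), S(h_3,h_5), S(h_4,h_5)) all reduce to 0 modulo the current basis, so we have a Gröbner basis.
Inter-reduce: drop elements whose leading term is divisible by another's, tail-reduce, and make monic.
Reduced Gröbner basis: {x_1 - 7/10x_2 + 5/2, x_2^2 + 10/7x_2 - 225/7}.

From the last basis element, x_2^2 + 10/7x_2 - 225/7 = 0, so x_2 takes values in {-45/7, 5}. Each choice, substituted upward through the basis, yields the corresponding point(s) of the solution set.
  x_2 = -45/7: the earlier basis element becomes x_1 + 7 = 0, giving x_1 = -7 — point (-7, -45/7).
  x_2 = 5: the earlier basis element becomes x_1 - 1 = 0, giving x_1 = 1 — point (1, 5).

{(-7, -45/7), (1, 5)}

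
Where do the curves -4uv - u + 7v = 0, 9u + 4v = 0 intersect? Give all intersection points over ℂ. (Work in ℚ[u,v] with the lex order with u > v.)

Compute a lex Gröbner basis by Buchberger's algorithm.
f_1 = -4uv - u + 7v, LT = uv.
f_2 = 9u + 4v, LT = u.

S(f_1,f_2): lcm = uv. S = ¼u - 4/9v² - 7/4v.
  leading term u: subtract (1/36)·f_2 from ¼u - 4/9v² - 7/4v → -4/9v² - 67/36v
  leading term v²: no divisor's leading term divides it; move -4/9v² to the remainder.
  leading term v: no divisor's leading term divides it; move -67/36v to the remainder.
  remainder -4/9v² - 67/36v ≠ 0; add h_3 = -4/9v² - 67/36v to the basis.

S(f_1,h_3): lcm = uv². S = -63/16uv - 7/4v².
  leading term uv: subtract (63/64)·f_1 from -63/16uv - 7/4v² → 63/64u - 7/4v² - 441/64v
  leading term u: subtract (7/64)·f_2 from 63/64u - 7/4v² - 441/64v → -7/4v² - 469/64v
  leading term v²: subtract (63/16)·h_3 from -7/4v² - 469/64v → 0
  remainder 0.

S(f_2,h_3): leading monomials are coprime, so the S-polynomial reduces to 0 (Buchberger's first criterion).
Every S-polynomial of the final basis reduces to 0, so we have a Gröbner basis.
Inter-reduce: drop elements whose leading term is divisible by another's, tail-reduce, and make monic.
Reduced Gröbner basis: {u + 4/9v, v² + 67/16v}.

The lex basis is triangular: the last element involves only v. Solving v² + 67/16v = 0 gives v ∈ {-67/16, 0}; substituting each value into the earlier elements determines the remaining variables.
  v = -67/16: the earlier basis element becomes u - 67/36 = 0, giving u = 67/36 — point (67/36, -67/16).
  v = 0: the earlier basis element becomes u = 0, giving u = 0 — point (0, 0).

{(67/36, -67/16), (0, 0)}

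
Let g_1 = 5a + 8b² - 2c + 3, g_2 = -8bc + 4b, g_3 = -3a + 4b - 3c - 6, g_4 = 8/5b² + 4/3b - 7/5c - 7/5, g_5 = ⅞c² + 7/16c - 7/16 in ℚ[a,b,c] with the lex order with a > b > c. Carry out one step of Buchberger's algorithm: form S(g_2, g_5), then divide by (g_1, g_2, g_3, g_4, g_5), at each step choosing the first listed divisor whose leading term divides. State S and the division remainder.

lcm(LM(g_2), LM(g_5)) = bc².
S = (lcm/LT(g_2))·g_2 − (lcm/LT(g_5))·g_5 = -bc + ½b.
Reduce S modulo (g_1, g_2, g_3, g_4, g_5) in that order:
  leading term bc: subtract (⅛)·g_2 from -bc + ½b → 0
The remainder is 0, so this S-polynomial contributes no new basis element.

S(g_2, g_5) = -bc + ½b; remainder on division = 0.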